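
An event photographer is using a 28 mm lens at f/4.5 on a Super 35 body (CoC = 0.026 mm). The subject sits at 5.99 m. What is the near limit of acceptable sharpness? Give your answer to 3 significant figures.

Hyperfocal distance H = f²/(N·c) + f = 28²/(4.5 × 0.026) + 28 = 784/0.117 + 28 ≈ 6728.9 mm ≈ 6.729 m.
Near limit Dn = s·(H − f)/(H + s − 2f) = 5990 × (6728.9 − 28) / (6728.9 + 5990 − 2 × 28) = 5990 × 6700.9 / 12662.9 ≈ 3169.8 mm ≈ 3.17 m.

3.17 m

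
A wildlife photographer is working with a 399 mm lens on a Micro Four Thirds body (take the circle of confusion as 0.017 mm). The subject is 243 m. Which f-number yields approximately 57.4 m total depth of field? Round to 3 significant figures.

f/4.50

Write h = H − f = f²/(N·c). The thin-lens limits are Dn = s·h/(h + (s−f)) and Df = s·h/(h − (s−f)), so DoF = Df − Dn = 2·s·(s−f)·h / (h² − (s−f)²).
That is a quadratic in h: DoF·h² − 2·s·(s−f)·h − DoF·(s−f)² = 0 ⇒ h = (s−f)·(s + √(s² + DoF²)) / DoF = 242601 × (243000 + √(243000² + 57400²)) / 57400 = 242601 × (243000 + 249687) / 57400 ≈ 2082342 mm.
Then N = f²/(c·h) = 399² / (0.017 × 2082342) = 159201 / 35400 ≈ 4.50.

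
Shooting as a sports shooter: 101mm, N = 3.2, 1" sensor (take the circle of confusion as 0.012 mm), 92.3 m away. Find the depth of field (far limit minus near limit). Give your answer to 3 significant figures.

Hyperfocal distance H = f²/(N·c) + f = 101²/(3.2 × 0.012) + 101 = 10201/0.0384 + 101 ≈ 265752.0 mm ≈ 265.8 m.
Near limit Dn = s·(H − f)/(H + s − 2f) = 92300 × (265752.0 − 101) / (265752.0 + 92300 − 2 × 101) = 92300 × 265651.0 / 357850.0 ≈ 68519 mm.
Far limit Df = s·(H − f)/(H − s) = 92300 × (265752.0 − 101) / (265752.0 − 92300) = 92300 × 265651.0 / 173452.0 ≈ 141362 mm.
Depth of field = Df − Dn = 141362 − 68519 ≈ 72843 mm ≈ 72.8 m.

72.8 m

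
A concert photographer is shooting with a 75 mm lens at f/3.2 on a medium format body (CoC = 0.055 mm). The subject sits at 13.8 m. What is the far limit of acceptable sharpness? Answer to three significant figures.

24.2 m

Hyperfocal distance H = f²/(N·c) + f = 75²/(3.2 × 0.055) + 75 = 5625/0.176 + 75 ≈ 32035.2 mm ≈ 32.04 m.
Far limit Df = s·(H − f)/(H − s) = 13800 × (32035.2 − 75) / (32035.2 − 13800) = 13800 × 31960.2 / 18235.2 ≈ 24187 mm ≈ 24.2 m.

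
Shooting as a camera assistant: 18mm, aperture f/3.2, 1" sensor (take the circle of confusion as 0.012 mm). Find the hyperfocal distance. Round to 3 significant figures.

Hyperfocal distance H = f²/(N·c) + f = 18²/(3.2 × 0.012) + 18 = 324/0.0384 + 18 ≈ 8455.5 mm ≈ 8.46 m.

8.46 m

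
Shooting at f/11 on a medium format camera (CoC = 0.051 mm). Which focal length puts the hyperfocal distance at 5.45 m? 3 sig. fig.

55.0 mm

From H = f²/(N·c) + f, with f ≪ H: f ≈ √(H·N·c) = √(5450 × 11 × 0.051) = √3057.4 ≈ 55.29 mm.
Exact: f² + N·c·f − N·c·H = 0 ⇒ f = (−N·c + √((N·c)² + 4·N·c·H))/2 = (−0.561 + √12230)/2 ≈ 55.014 mm ≈ 55.0 mm.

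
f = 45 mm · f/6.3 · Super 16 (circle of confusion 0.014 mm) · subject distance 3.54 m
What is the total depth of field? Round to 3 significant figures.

Hyperfocal distance H = f²/(N·c) + f = 45²/(6.3 × 0.014) + 45 = 2025/0.0882 + 45 ≈ 23004.2 mm ≈ 23.00 m.
Near limit Dn = s·(H − f)/(H + s − 2f) = 3540 × (23004.2 − 45) / (23004.2 + 3540 − 2 × 45) = 3540 × 22959.2 / 26454.2 ≈ 3072.3 mm.
Far limit Df = s·(H − f)/(H − s) = 3540 × (23004.2 − 45) / (23004.2 − 3540) = 3540 × 22959.2 / 19464.2 ≈ 4175.6 mm.
Depth of field = Df − Dn = 4175.6 − 3072.3 ≈ 1103.3 mm ≈ 1.10 m.

1.10 m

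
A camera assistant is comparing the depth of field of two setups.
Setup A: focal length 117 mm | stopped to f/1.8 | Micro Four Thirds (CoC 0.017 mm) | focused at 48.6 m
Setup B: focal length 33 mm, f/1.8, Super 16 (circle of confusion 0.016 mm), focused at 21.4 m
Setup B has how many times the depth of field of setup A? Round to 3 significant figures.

3.33

Setup A: H = 117²/(1.8×0.017) + 117 ≈ 447469.9 mm; DoF = Df − Dn = 54507 − 43848 ≈ 10659 mm.
Setup B: H = 33²/(1.8×0.016) + 33 ≈ 37845.5 mm; DoF = Df − Dn = 49204 − 13673 ≈ 35531 mm.
Ratio = 35531 / 10659 ≈ 3.33.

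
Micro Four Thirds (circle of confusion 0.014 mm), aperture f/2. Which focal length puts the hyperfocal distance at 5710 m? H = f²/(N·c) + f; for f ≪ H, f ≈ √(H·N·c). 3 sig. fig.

From H = f²/(N·c) + f, with f ≪ H: f ≈ √(H·N·c) = √(5710000 × 2 × 0.014) = √159880 ≈ 399.8 mm.
The +f correction barely moves this — solving exactly, f² + N·c·f − N·c·H = 0 ⇒ f = (−N·c + √((N·c)² + 4·N·c·H))/2 = (−0.028 + √639520)/2 ≈ 399.84 mm, so f ≈ 400 mm.

400 mm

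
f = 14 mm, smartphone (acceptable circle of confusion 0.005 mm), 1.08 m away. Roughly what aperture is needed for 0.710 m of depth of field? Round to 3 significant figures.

f/11

Write h = H − f = f²/(N·c). The thin-lens limits are Dn = s·h/(h + (s−f)) and Df = s·h/(h − (s−f)), so DoF = Df − Dn = 2·s·(s−f)·h / (h² − (s−f)²).
That is a quadratic in h: DoF·h² − 2·s·(s−f)·h − DoF·(s−f)² = 0 ⇒ h = (s−f)·(s + √(s² + DoF²)) / DoF = 1066 × (1080 + √(1080² + 710²)) / 710 = 1066 × (1080 + 1292.48) / 710 ≈ 3562.1 mm.
Then N = f²/(c·h) = 14² / (0.005 × 3562.1) = 196 / 17.810 ≈ 11.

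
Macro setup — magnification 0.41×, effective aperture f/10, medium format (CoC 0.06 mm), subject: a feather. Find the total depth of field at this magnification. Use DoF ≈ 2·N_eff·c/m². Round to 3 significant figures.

At magnification m, DoF ≈ 2·N_eff·c/m² = 2 × 10 × 0.06 / 0.41² = 1.2 / 0.1681 ≈ 7.14 mm.

7.14 mm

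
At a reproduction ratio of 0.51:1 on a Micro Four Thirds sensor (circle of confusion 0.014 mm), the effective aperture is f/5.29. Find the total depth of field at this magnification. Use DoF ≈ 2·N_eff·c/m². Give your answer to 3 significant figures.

0.569 mm

At magnification m, DoF ≈ 2·N_eff·c/m² = 2 × 5.29 × 0.014 / 0.51² = 0.1481 / 0.2601 ≈ 0.569 mm.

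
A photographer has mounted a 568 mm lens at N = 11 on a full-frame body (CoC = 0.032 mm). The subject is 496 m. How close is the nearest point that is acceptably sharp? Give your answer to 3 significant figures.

Hyperfocal distance H = f²/(N·c) + f = 568²/(11 × 0.032) + 568 = 322624/0.352 + 568 ≈ 917113.5 mm ≈ 917.1 m.
Near limit Dn = s·(H − f)/(H + s − 2f) = 496000 × (917113.5 − 568) / (917113.5 + 496000 − 2 × 568) = 496000 × 916545.5 / 1411977.5 ≈ 321964 mm ≈ 322 m.

322 m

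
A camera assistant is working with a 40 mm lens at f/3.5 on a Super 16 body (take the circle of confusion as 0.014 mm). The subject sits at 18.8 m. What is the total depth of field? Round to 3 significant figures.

Hyperfocal distance H = f²/(N·c) + f = 40²/(3.5 × 0.014) + 40 = 1600/0.049 + 40 ≈ 32693.1 mm ≈ 32.69 m.
Near limit Dn = s·(H − f)/(H + s − 2f) = 18800 × (32693.1 − 40) / (32693.1 + 18800 − 2 × 40) = 18800 × 32653.1 / 51413.1 ≈ 11940 mm.
Far limit Df = s·(H − f)/(H − s) = 18800 × (32693.1 − 40) / (32693.1 − 18800) = 18800 × 32653.1 / 13893.1 ≈ 44186 mm.
Depth of field = Df − Dn = 44186 − 11940 ≈ 32246 mm ≈ 32.2 m.

32.2 m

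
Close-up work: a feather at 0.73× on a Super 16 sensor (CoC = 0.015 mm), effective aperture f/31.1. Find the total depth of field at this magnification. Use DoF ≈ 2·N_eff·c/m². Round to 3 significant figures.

At magnification m, DoF ≈ 2·N_eff·c/m² = 2 × 31.1 × 0.015 / 0.73² = 0.933 / 0.5329 ≈ 1.75 mm.

1.75 mm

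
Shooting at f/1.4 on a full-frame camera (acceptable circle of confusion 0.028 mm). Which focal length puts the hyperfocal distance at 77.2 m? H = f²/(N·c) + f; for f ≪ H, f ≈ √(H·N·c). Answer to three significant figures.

55.0 mm

From H = f²/(N·c) + f, with f ≪ H: f ≈ √(H·N·c) = √(77200 × 1.4 × 0.028) = √3026.2 ≈ 55.01 mm.
The +f correction barely moves this — solving exactly, f² + N·c·f − N·c·H = 0 ⇒ f = (−N·c + √((N·c)² + 4·N·c·H))/2 = (−0.0392 + √12105)/2 ≈ 54.992 mm, so f ≈ 55.0 mm.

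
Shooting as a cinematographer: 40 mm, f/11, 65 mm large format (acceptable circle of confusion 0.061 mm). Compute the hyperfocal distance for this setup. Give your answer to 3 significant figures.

Hyperfocal distance H = f²/(N·c) + f = 40²/(11 × 0.061) + 40 = 1600/0.671 + 40 ≈ 2424.5 mm ≈ 2.42 m.

2.42 m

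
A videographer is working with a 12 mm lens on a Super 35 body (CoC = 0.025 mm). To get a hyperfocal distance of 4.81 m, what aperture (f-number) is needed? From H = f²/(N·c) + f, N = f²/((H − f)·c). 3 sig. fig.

f/1.20

Rearrange H = f²/(N·c) + f for N: N = f² / ((H − f)·c).
N = 12² / ((4810 − 12) × 0.025) = 144 / 120.0 ≈ 1.20.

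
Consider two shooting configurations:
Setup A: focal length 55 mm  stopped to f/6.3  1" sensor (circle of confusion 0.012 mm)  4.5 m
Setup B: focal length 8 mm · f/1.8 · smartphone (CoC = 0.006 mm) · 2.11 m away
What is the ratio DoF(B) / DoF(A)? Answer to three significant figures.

1.69

Setup A: H = 55²/(6.3×0.012) + 55 ≈ 40068.2 mm; DoF = Df − Dn = 5062.4 − 4050.1 ≈ 1012.3 mm.
Setup B: H = 8²/(1.8×0.006) + 8 ≈ 5933.9 mm; DoF = Df − Dn = 3269.9 − 1557.5 ≈ 1712.4 mm.
Ratio = 1712.4 / 1012.3 ≈ 1.69.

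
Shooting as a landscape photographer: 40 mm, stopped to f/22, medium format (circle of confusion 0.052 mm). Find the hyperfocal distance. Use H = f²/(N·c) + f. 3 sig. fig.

1.44 m

Hyperfocal distance H = f²/(N·c) + f = 40²/(22 × 0.052) + 40 = 1600/1.144 + 40 ≈ 1438.6 mm ≈ 1.44 m.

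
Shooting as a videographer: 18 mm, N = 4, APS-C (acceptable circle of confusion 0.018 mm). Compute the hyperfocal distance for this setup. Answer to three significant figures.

Hyperfocal distance H = f²/(N·c) + f = 18²/(4 × 0.018) + 18 = 324/0.072 + 18 ≈ 4518.0 mm ≈ 4.52 m.

4.52 m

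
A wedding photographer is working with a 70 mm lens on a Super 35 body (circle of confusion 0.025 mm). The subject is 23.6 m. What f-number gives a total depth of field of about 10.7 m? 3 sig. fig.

f/1.80

Write h = H − f = f²/(N·c). The thin-lens limits are Dn = s·h/(h + (s−f)) and Df = s·h/(h − (s−f)), so DoF = Df − Dn = 2·s·(s−f)·h / (h² − (s−f)²).
That is a quadratic in h: DoF·h² − 2·s·(s−f)·h − DoF·(s−f)² = 0 ⇒ h = (s−f)·(s + √(s² + DoF²)) / DoF = 23530 × (23600 + √(23600² + 10700²)) / 10700 = 23530 × (23600 + 25912.4) / 10700 ≈ 108881 mm.
Then N = f²/(c·h) = 70² / (0.025 × 108881) = 4900 / 2722.0 ≈ 1.80.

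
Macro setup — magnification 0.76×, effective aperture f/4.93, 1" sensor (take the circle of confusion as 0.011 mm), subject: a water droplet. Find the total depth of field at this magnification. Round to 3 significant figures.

At magnification m, DoF ≈ 2·N_eff·c/m² = 2 × 4.93 × 0.011 / 0.76² = 0.1085 / 0.5776 ≈ 0.188 mm.

0.188 mm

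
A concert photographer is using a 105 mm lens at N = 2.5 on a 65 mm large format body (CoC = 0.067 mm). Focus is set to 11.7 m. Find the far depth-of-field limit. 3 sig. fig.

Hyperfocal distance H = f²/(N·c) + f = 105²/(2.5 × 0.067) + 105 = 11025/0.1675 + 105 ≈ 65925.9 mm ≈ 65.93 m.
Far limit Df = s·(H − f)/(H − s) = 11700 × (65925.9 − 105) / (65925.9 − 11700) = 11700 × 65820.9 / 54225.9 ≈ 14202 mm ≈ 14.2 m.

14.2 m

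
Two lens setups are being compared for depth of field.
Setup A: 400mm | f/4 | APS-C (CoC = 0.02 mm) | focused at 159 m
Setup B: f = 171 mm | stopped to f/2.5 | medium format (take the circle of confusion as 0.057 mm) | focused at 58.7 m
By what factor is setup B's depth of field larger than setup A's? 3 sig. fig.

1.44

Setup A: H = 400²/(4×0.02) + 400 ≈ 2000400.0 mm; DoF = Df − Dn = 172695 − 147318 ≈ 25377 mm.
Setup B: H = 171²/(2.5×0.057) + 171 ≈ 205371.0 mm; DoF = Df − Dn = 82124 − 45673 ≈ 36451 mm.
Ratio = 36451 / 25377 ≈ 1.44.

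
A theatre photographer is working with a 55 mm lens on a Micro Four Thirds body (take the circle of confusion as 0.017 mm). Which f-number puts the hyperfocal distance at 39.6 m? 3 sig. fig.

f/4.50

Rearrange H = f²/(N·c) + f for N: N = f² / ((H − f)·c).
N = 55² / ((39600 − 55) × 0.017) = 3025 / 672.3 ≈ 4.50.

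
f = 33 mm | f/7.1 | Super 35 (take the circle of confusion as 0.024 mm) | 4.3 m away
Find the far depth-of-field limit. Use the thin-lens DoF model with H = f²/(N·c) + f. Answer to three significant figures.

12.9 m

Hyperfocal distance H = f²/(N·c) + f = 33²/(7.1 × 0.024) + 33 = 1089/0.1704 + 33 ≈ 6423.8 mm ≈ 6.424 m.
Far limit Df = s·(H − f)/(H − s) = 4300 × (6423.8 − 33) / (6423.8 − 4300) = 4300 × 6390.8 / 2123.8 ≈ 12939 mm ≈ 12.9 m.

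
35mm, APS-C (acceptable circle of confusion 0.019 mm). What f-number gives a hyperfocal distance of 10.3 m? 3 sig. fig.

f/6.28

Rearrange H = f²/(N·c) + f for N: N = f² / ((H − f)·c).
N = 35² / ((10300 − 35) × 0.019) = 1225 / 195.0 ≈ 6.28.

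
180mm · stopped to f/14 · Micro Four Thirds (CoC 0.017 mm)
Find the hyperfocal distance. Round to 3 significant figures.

136 m

Hyperfocal distance H = f²/(N·c) + f = 180²/(14 × 0.017) + 180 = 32400/0.238 + 180 ≈ 136314.5 mm ≈ 136 m.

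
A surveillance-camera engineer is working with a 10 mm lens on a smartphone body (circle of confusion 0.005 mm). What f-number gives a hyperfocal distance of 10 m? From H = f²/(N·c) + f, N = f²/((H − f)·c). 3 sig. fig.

f/2.00

Rearrange H = f²/(N·c) + f for N: N = f² / ((H − f)·c).
N = 10² / ((10000 − 10) × 0.005) = 100 / 49.95 ≈ 2.00.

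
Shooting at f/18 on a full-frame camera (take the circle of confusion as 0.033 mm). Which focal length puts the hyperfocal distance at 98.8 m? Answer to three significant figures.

From H = f²/(N·c) + f, with f ≪ H: f ≈ √(H·N·c) = √(98800 × 18 × 0.033) = √58687 ≈ 242.3 mm.
The +f correction barely moves this — solving exactly, f² + N·c·f − N·c·H = 0 ⇒ f = (−N·c + √((N·c)² + 4·N·c·H))/2 = (−0.594 + √234749)/2 ≈ 241.96 mm, so f ≈ 242 mm.

242 mm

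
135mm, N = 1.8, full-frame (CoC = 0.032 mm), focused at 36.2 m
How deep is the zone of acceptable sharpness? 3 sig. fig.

8.36 m

Hyperfocal distance H = f²/(N·c) + f = 135²/(1.8 × 0.032) + 135 = 18225/0.0576 + 135 ≈ 316541.2 mm ≈ 316.5 m.
Near limit Dn = s·(H − f)/(H + s − 2f) = 36200 × (316541.2 − 135) / (316541.2 + 36200 − 2 × 135) = 36200 × 316406.2 / 352471.2 ≈ 32496.0 mm.
Far limit Df = s·(H − f)/(H − s) = 36200 × (316541.2 − 135) / (316541.2 − 36200) = 36200 × 316406.2 / 280341.2 ≈ 40857.0 mm.
Depth of field = Df − Dn = 40857.0 − 32496.0 ≈ 8361.0 mm ≈ 8.36 m.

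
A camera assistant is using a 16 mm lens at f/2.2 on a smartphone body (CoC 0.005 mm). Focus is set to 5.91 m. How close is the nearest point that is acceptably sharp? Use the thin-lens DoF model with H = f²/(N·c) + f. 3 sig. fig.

Hyperfocal distance H = f²/(N·c) + f = 16²/(2.2 × 0.005) + 16 = 256/0.011 + 16 ≈ 23288.7 mm ≈ 23.29 m.
Near limit Dn = s·(H − f)/(H + s − 2f) = 5910 × (23288.7 − 16) / (23288.7 + 5910 − 2 × 16) = 5910 × 23272.7 / 29166.7 ≈ 4715.7 mm ≈ 4.72 m.

4.72 m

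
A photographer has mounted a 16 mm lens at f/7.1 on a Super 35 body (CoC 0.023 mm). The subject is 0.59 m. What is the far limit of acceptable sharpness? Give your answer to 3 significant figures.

0.931 m

Hyperfocal distance H = f²/(N·c) + f = 16²/(7.1 × 0.023) + 16 = 256/0.1633 + 16 ≈ 1583.7 mm ≈ 1.584 m.
Far limit Df = s·(H − f)/(H − s) = 590 × (1583.7 − 16) / (1583.7 − 590) = 590 × 1567.7 / 993.7 ≈ 930.82 mm ≈ 0.931 m.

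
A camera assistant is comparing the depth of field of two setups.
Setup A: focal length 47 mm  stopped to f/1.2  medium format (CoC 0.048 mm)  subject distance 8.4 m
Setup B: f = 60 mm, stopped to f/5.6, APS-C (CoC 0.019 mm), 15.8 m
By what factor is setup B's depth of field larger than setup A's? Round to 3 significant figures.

Setup A: H = 47²/(1.2×0.048) + 47 ≈ 38397.7 mm; DoF = Df − Dn = 10739.0 − 6897.7 ≈ 3841.3 mm.
Setup B: H = 60²/(5.6×0.019) + 60 ≈ 33894.6 mm; DoF = Df − Dn = 29544 − 10783 ≈ 18761 mm.
Ratio = 18761 / 3841.3 ≈ 4.88.

4.88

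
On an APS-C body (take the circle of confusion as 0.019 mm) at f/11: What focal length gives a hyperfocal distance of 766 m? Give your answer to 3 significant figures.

400 mm

From H = f²/(N·c) + f, with f ≪ H: f ≈ √(H·N·c) = √(766000 × 11 × 0.019) = √160094 ≈ 400.1 mm.
The +f correction barely moves this — solving exactly, f² + N·c·f − N·c·H = 0 ⇒ f = (−N·c + √((N·c)² + 4·N·c·H))/2 = (−0.209 + √640376)/2 ≈ 400.01 mm, so f ≈ 400 mm.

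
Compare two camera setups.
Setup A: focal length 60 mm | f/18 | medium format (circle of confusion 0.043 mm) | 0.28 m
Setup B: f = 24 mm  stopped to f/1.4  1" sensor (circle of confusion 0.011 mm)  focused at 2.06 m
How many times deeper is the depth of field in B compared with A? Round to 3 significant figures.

Setup A: H = 60²/(18×0.043) + 60 ≈ 4711.2 mm; DoF = Df − Dn = 293.902 − 267.354 ≈ 26.548 mm.
Setup B: H = 24²/(1.4×0.011) + 24 ≈ 37426.6 mm; DoF = Df − Dn = 2178.59 − 1953.65 ≈ 224.94 mm.
Ratio = 224.94 / 26.548 ≈ 8.47.

8.47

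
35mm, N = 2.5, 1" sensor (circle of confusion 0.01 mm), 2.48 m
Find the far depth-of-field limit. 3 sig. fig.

Hyperfocal distance H = f²/(N·c) + f = 35²/(2.5 × 0.01) + 35 = 1225/0.025 + 35 ≈ 49035.0 mm ≈ 49.03 m.
Far limit Df = s·(H − f)/(H − s) = 2480 × (49035.0 − 35) / (49035.0 − 2480) = 2480 × 49000.0 / 46555.0 ≈ 2610.2 mm ≈ 2.61 m.

2.61 m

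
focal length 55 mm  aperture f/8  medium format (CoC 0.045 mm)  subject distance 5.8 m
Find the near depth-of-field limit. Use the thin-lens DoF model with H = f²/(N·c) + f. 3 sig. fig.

Hyperfocal distance H = f²/(N·c) + f = 55²/(8 × 0.045) + 55 = 3025/0.36 + 55 ≈ 8457.8 mm ≈ 8.458 m.
Near limit Dn = s·(H − f)/(H + s − 2f) = 5800 × (8457.8 − 55) / (8457.8 + 5800 − 2 × 55) = 5800 × 8402.8 / 14147.8 ≈ 3444.8 mm ≈ 3.44 m.

3.44 m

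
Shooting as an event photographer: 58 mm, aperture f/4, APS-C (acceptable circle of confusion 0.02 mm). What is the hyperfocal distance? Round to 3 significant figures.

42.1 m

Hyperfocal distance H = f²/(N·c) + f = 58²/(4 × 0.02) + 58 = 3364/0.08 + 58 ≈ 42108.0 mm ≈ 42.1 m.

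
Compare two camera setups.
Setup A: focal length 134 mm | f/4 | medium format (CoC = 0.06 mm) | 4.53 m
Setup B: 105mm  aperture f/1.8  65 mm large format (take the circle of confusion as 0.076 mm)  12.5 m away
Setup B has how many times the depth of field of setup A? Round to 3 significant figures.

7.37

Setup A: H = 134²/(4×0.06) + 134 ≈ 74950.7 mm; DoF = Df − Dn = 4812.78 − 4278.60 ≈ 534.18 mm.
Setup B: H = 105²/(1.8×0.076) + 105 ≈ 80697.1 mm; DoF = Df − Dn = 14771.9 − 10833.8 ≈ 3938.1 mm.
Ratio = 3938.1 / 534.18 ≈ 7.37.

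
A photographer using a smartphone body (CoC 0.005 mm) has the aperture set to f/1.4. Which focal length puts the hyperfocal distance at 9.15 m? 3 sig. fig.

From H = f²/(N·c) + f, with f ≪ H: f ≈ √(H·N·c) = √(9150 × 1.4 × 0.005) = √64.050 ≈ 8.003 mm.
The +f correction barely moves this — solving exactly, f² + N·c·f − N·c·H = 0 ⇒ f = (−N·c + √((N·c)² + 4·N·c·H))/2 = (−0.007 + √256.20)/2 ≈ 7.9996 mm, so f ≈ 8.00 mm.

8.00 mm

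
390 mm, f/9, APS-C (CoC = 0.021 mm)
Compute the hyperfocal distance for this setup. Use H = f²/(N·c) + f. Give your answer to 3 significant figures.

Hyperfocal distance H = f²/(N·c) + f = 390²/(9 × 0.021) + 390 = 152100/0.189 + 390 ≈ 805151.9 mm ≈ 805 m.

805 m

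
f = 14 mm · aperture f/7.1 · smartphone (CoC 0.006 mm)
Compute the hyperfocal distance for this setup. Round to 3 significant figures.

Hyperfocal distance H = f²/(N·c) + f = 14²/(7.1 × 0.006) + 14 = 196/0.0426 + 14 ≈ 4614.9 mm ≈ 4.61 m.

4.61 m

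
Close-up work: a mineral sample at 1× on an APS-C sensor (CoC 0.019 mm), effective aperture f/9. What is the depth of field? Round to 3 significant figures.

0.342 mm

At magnification m, DoF ≈ 2·N_eff·c/m² = 2 × 9 × 0.019 / 1² = 0.342 / 1 ≈ 0.342 mm.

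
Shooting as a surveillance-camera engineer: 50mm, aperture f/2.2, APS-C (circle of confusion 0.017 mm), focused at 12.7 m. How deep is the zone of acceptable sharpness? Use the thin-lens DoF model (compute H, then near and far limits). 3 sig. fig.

4.99 m

Hyperfocal distance H = f²/(N·c) + f = 50²/(2.2 × 0.017) + 50 = 2500/0.0374 + 50 ≈ 66894.9 mm ≈ 66.89 m.
Near limit Dn = s·(H − f)/(H + s − 2f) = 12700 × (66894.9 − 50) / (66894.9 + 12700 − 2 × 50) = 12700 × 66844.9 / 79494.9 ≈ 10679.1 mm.
Far limit Df = s·(H − f)/(H − s) = 12700 × (66894.9 − 50) / (66894.9 − 12700) = 12700 × 66844.9 / 54194.9 ≈ 15664.4 mm.
Depth of field = Df − Dn = 15664.4 − 10679.1 ≈ 4985.3 mm ≈ 4.99 m.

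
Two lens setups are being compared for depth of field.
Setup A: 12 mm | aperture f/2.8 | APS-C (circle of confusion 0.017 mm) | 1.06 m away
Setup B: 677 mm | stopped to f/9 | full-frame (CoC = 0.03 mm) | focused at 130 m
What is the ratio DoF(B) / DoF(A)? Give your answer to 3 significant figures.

Setup A: H = 12²/(2.8×0.017) + 12 ≈ 3037.2 mm; DoF = Df − Dn = 1621.84 − 787.27 ≈ 834.57 mm.
Setup B: H = 677²/(9×0.03) + 677 ≈ 1698191.8 mm; DoF = Df − Dn = 140721 − 120797 ≈ 19924 mm.
Ratio = 19924 / 834.57 ≈ 23.9.

23.9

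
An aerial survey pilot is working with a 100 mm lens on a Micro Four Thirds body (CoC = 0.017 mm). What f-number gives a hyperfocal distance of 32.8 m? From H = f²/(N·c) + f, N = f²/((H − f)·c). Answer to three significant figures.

f/18

Rearrange H = f²/(N·c) + f for N: N = f² / ((H − f)·c).
N = 100² / ((32800 − 100) × 0.017) = 10000 / 555.9 ≈ 18.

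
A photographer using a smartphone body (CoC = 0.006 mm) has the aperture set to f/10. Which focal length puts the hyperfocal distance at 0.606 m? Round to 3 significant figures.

From H = f²/(N·c) + f, with f ≪ H: f ≈ √(H·N·c) = √(606 × 10 × 0.006) = √36.360 ≈ 6.030 mm.
Exact: f² + N·c·f − N·c·H = 0 ⇒ f = (−N·c + √((N·c)² + 4·N·c·H))/2 = (−0.06 + √145.44)/2 ≈ 6.0000 mm ≈ 6.00 mm.

6.00 mm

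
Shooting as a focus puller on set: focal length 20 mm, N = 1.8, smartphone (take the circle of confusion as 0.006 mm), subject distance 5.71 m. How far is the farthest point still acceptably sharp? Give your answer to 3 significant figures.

6.75 m

Hyperfocal distance H = f²/(N·c) + f = 20²/(1.8 × 0.006) + 20 = 400/0.0108 + 20 ≈ 37057.0 mm ≈ 37.06 m.
Far limit Df = s·(H − f)/(H − s) = 5710 × (37057.0 − 20) / (37057.0 − 5710) = 5710 × 37037.0 / 31347.0 ≈ 6746.5 mm ≈ 6.75 m.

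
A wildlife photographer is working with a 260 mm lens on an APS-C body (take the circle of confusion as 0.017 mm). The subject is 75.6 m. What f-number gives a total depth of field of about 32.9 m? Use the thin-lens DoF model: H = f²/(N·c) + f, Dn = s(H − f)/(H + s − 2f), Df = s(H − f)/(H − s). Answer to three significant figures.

f/11

Write h = H − f = f²/(N·c). The thin-lens limits are Dn = s·h/(h + (s−f)) and Df = s·h/(h − (s−f)), so DoF = Df − Dn = 2·s·(s−f)·h / (h² − (s−f)²).
That is a quadratic in h: DoF·h² − 2·s·(s−f)·h − DoF·(s−f)² = 0 ⇒ h = (s−f)·(s + √(s² + DoF²)) / DoF = 75340 × (75600 + √(75600² + 32900²)) / 32900 = 75340 × (75600 + 82448.6) / 32900 ≈ 361926 mm.
Then N = f²/(c·h) = 260² / (0.017 × 361926) = 67600 / 6152.7 ≈ 11.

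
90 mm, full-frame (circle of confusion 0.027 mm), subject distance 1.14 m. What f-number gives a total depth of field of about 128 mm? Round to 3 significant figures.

Write h = H − f = f²/(N·c). The thin-lens limits are Dn = s·h/(h + (s−f)) and Df = s·h/(h − (s−f)), so DoF = Df − Dn = 2·s·(s−f)·h / (h² − (s−f)²).
That is a quadratic in h: DoF·h² − 2·s·(s−f)·h − DoF·(s−f)² = 0 ⇒ h = (s−f)·(s + √(s² + DoF²)) / DoF = 1050 × (1140 + √(1140² + 128²)) / 128 = 1050 × (1140 + 1147.16) / 128 ≈ 18762 mm.
Then N = f²/(c·h) = 90² / (0.027 × 18762) = 8100 / 506.57 ≈ 16.

f/16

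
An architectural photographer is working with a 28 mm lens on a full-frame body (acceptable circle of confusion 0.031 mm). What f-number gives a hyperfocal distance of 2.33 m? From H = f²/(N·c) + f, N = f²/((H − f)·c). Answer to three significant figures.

Rearrange H = f²/(N·c) + f for N: N = f² / ((H − f)·c).
N = 28² / ((2330 − 28) × 0.031) = 784 / 71.36 ≈ 11.

f/11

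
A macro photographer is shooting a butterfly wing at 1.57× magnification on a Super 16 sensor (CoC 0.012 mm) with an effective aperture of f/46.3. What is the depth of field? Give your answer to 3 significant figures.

0.451 mm

At magnification m, DoF ≈ 2·N_eff·c/m² = 2 × 46.3 × 0.012 / 1.57² = 1.111 / 2.465 ≈ 0.451 mm.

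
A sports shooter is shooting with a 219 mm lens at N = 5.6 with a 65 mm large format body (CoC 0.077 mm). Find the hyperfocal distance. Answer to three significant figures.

Hyperfocal distance H = f²/(N·c) + f = 219²/(5.6 × 0.077) + 219 = 47961/0.4312 + 219 ≈ 111445.8 mm ≈ 111 m.

111 m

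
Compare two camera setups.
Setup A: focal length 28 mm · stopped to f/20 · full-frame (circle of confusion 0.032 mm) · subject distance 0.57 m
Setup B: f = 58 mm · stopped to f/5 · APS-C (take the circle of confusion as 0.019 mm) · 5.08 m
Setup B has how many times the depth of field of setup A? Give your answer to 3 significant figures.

Setup A: H = 28²/(20×0.032) + 28 ≈ 1253.0 mm; DoF = Df − Dn = 1022.33 − 395.16 ≈ 627.17 mm.
Setup B: H = 58²/(5×0.019) + 58 ≈ 35468.5 mm; DoF = Df − Dn = 5919.5 − 4449.0 ≈ 1470.5 mm.
Ratio = 1470.5 / 627.17 ≈ 2.34.

2.34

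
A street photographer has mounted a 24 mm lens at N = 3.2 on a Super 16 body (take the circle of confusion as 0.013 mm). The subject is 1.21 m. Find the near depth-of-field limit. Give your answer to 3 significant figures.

1.11 m

Hyperfocal distance H = f²/(N·c) + f = 24²/(3.2 × 0.013) + 24 = 576/0.0416 + 24 ≈ 13870.2 mm ≈ 13.87 m.
Near limit Dn = s·(H − f)/(H + s − 2f) = 1210 × (13870.2 − 24) / (13870.2 + 1210 − 2 × 24) = 1210 × 13846.2 / 15032.2 ≈ 1114.5 mm ≈ 1.11 m.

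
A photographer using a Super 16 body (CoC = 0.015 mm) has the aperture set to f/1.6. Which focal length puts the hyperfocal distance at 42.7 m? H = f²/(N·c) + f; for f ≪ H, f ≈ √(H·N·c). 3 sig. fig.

32.0 mm

From H = f²/(N·c) + f, with f ≪ H: f ≈ √(H·N·c) = √(42700 × 1.6 × 0.015) = √1024.8 ≈ 32.01 mm.
The +f correction barely moves this — solving exactly, f² + N·c·f − N·c·H = 0 ⇒ f = (−N·c + √((N·c)² + 4·N·c·H))/2 = (−0.024 + √4099.2)/2 ≈ 32.000 mm, so f ≈ 32.0 mm.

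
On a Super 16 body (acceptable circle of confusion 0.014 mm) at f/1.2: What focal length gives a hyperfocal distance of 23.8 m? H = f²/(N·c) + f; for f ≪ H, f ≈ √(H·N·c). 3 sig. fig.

20.0 mm

From H = f²/(N·c) + f, with f ≪ H: f ≈ √(H·N·c) = √(23800 × 1.2 × 0.014) = √399.84 ≈ 20.00 mm.
The +f correction barely moves this — solving exactly, f² + N·c·f − N·c·H = 0 ⇒ f = (−N·c + √((N·c)² + 4·N·c·H))/2 = (−0.0168 + √1599.4)/2 ≈ 19.988 mm, so f ≈ 20.0 mm.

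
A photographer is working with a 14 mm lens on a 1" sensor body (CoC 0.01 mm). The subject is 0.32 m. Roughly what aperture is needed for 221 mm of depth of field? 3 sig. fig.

f/20

Write h = H − f = f²/(N·c). The thin-lens limits are Dn = s·h/(h + (s−f)) and Df = s·h/(h − (s−f)), so DoF = Df − Dn = 2·s·(s−f)·h / (h² − (s−f)²).
That is a quadratic in h: DoF·h² − 2·s·(s−f)·h − DoF·(s−f)² = 0 ⇒ h = (s−f)·(s + √(s² + DoF²)) / DoF = 306 × (320 + √(320² + 221²)) / 221 = 306 × (320 + 388.897) / 221 ≈ 981.55 mm.
Then N = f²/(c·h) = 14² / (0.01 × 981.55) = 196 / 9.8155 ≈ 20.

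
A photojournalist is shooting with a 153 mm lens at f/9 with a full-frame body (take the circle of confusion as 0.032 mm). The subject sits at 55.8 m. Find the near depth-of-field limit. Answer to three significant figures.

33.1 m

Hyperfocal distance H = f²/(N·c) + f = 153²/(9 × 0.032) + 153 = 23409/0.288 + 153 ≈ 81434.2 mm ≈ 81.43 m.
Near limit Dn = s·(H − f)/(H + s − 2f) = 55800 × (81434.2 − 153) / (81434.2 + 55800 − 2 × 153) = 55800 × 81281.2 / 136928.2 ≈ 33123 mm ≈ 33.1 m.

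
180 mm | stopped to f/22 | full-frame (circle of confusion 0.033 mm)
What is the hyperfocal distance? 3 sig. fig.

Hyperfocal distance H = f²/(N·c) + f = 180²/(22 × 0.033) + 180 = 32400/0.726 + 180 ≈ 44808.1 mm ≈ 44.8 m.

44.8 m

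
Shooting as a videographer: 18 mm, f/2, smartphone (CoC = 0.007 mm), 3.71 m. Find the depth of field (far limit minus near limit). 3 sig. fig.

Hyperfocal distance H = f²/(N·c) + f = 18²/(2 × 0.007) + 18 = 324/0.014 + 18 ≈ 23160.9 mm ≈ 23.16 m.
Near limit Dn = s·(H − f)/(H + s − 2f) = 3710 × (23160.9 − 18) / (23160.9 + 3710 − 2 × 18) = 3710 × 23142.9 / 26834.9 ≈ 3199.6 mm.
Far limit Df = s·(H − f)/(H − s) = 3710 × (23160.9 − 18) / (23160.9 − 3710) = 3710 × 23142.9 / 19450.9 ≈ 4414.2 mm.
Depth of field = Df − Dn = 4414.2 − 3199.6 ≈ 1214.6 mm ≈ 1.21 m.

1.21 m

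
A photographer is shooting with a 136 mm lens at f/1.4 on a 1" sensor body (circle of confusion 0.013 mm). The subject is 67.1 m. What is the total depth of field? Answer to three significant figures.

Hyperfocal distance H = f²/(N·c) + f = 136²/(1.4 × 0.013) + 136 = 18496/0.0182 + 136 ≈ 1016399.7 mm ≈ 1016 m.
Near limit Dn = s·(H − f)/(H + s − 2f) = 67100 × (1016399.7 − 136) / (1016399.7 + 67100 − 2 × 136) = 67100 × 1016263.7 / 1083227.7 ≈ 62951.9 mm.
Far limit Df = s·(H − f)/(H − s) = 67100 × (1016399.7 − 136) / (1016399.7 − 67100) = 67100 × 1016263.7 / 949299.7 ≈ 71833.3 mm.
Depth of field = Df − Dn = 71833.3 − 62951.9 ≈ 8881.4 mm ≈ 8.88 m.

8.88 m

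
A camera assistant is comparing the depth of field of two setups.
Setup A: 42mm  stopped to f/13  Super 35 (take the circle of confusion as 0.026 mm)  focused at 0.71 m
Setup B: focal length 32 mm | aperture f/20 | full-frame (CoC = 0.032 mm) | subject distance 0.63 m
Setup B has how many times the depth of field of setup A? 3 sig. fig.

Setup A: H = 42²/(13×0.026) + 42 ≈ 5260.9 mm; DoF = Df − Dn = 814.22 − 629.44 ≈ 184.78 mm.
Setup B: H = 32²/(20×0.032) + 32 ≈ 1632.0 mm; DoF = Df − Dn = 1005.99 − 458.60 ≈ 547.39 mm.
Ratio = 547.39 / 184.78 ≈ 2.96.

2.96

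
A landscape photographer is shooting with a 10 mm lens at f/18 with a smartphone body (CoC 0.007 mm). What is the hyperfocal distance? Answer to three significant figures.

Hyperfocal distance H = f²/(N·c) + f = 10²/(18 × 0.007) + 10 = 100/0.126 + 10 ≈ 803.7 mm ≈ 0.804 m.

0.804 m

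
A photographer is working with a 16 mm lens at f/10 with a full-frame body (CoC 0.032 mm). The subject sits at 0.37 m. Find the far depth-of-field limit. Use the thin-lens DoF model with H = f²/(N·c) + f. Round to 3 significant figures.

Hyperfocal distance H = f²/(N·c) + f = 16²/(10 × 0.032) + 16 = 256/0.32 + 16 ≈ 816.0 mm ≈ 0.816 m.
Far limit Df = s·(H − f)/(H − s) = 370 × (816.0 − 16) / (816.0 − 370) = 370 × 800.0 / 446.0 ≈ 663.68 mm ≈ 0.664 m.

0.664 m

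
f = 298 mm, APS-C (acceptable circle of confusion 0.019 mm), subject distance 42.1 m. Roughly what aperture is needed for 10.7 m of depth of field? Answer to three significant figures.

Write h = H − f = f²/(N·c). The thin-lens limits are Dn = s·h/(h + (s−f)) and Df = s·h/(h − (s−f)), so DoF = Df − Dn = 2·s·(s−f)·h / (h² − (s−f)²).
That is a quadratic in h: DoF·h² − 2·s·(s−f)·h − DoF·(s−f)² = 0 ⇒ h = (s−f)·(s + √(s² + DoF²)) / DoF = 41802 × (42100 + √(42100² + 10700²)) / 10700 = 41802 × (42100 + 43438.5) / 10700 ≈ 334176 mm.
Then N = f²/(c·h) = 298² / (0.019 × 334176) = 88804 / 6349.3 ≈ 14.

f/14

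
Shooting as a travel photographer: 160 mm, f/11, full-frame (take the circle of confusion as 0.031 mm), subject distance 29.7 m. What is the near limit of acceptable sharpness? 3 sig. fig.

Hyperfocal distance H = f²/(N·c) + f = 160²/(11 × 0.031) + 160 = 25600/0.341 + 160 ≈ 75233.3 mm ≈ 75.23 m.
Near limit Dn = s·(H − f)/(H + s − 2f) = 29700 × (75233.3 − 160) / (75233.3 + 29700 − 2 × 160) = 29700 × 75073.3 / 104613.3 ≈ 21314 mm ≈ 21.3 m.

21.3 m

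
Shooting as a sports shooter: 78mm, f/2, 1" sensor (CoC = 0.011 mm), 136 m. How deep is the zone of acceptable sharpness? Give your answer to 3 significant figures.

Hyperfocal distance H = f²/(N·c) + f = 78²/(2 × 0.011) + 78 = 6084/0.022 + 78 ≈ 276623.5 mm ≈ 276.6 m.
Near limit Dn = s·(H − f)/(H + s − 2f) = 136000 × (276623.5 − 78) / (276623.5 + 136000 − 2 × 78) = 136000 × 276545.5 / 412467.5 ≈ 91183 mm.
Far limit Df = s·(H − f)/(H − s) = 136000 × (276623.5 − 78) / (276623.5 − 136000) = 136000 × 276545.5 / 140623.5 ≈ 267453 mm.
Depth of field = Df − Dn = 267453 − 91183 ≈ 176270 mm ≈ 176 m.

176 m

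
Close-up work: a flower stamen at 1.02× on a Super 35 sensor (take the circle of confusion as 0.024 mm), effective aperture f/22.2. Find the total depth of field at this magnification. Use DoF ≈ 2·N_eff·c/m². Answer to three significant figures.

At magnification m, DoF ≈ 2·N_eff·c/m² = 2 × 22.2 × 0.024 / 1.02² = 1.066 / 1.04 ≈ 1.02 mm.

1.02 mm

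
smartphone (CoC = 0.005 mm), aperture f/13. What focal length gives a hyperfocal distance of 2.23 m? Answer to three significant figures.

12.0 mm

From H = f²/(N·c) + f, with f ≪ H: f ≈ √(H·N·c) = √(2230 × 13 × 0.005) = √144.95 ≈ 12.04 mm.
The +f correction barely moves this — solving exactly, f² + N·c·f − N·c·H = 0 ⇒ f = (−N·c + √((N·c)² + 4·N·c·H))/2 = (−0.065 + √579.80)/2 ≈ 12.007 mm, so f ≈ 12.0 mm.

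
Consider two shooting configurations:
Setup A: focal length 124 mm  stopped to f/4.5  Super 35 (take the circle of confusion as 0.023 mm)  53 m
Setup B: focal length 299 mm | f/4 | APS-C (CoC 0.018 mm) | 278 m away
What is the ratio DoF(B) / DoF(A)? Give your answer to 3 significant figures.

Setup A: H = 124²/(4.5×0.023) + 124 ≈ 148684.4 mm; DoF = Df − Dn = 82288 − 39088 ≈ 43200 mm.
Setup B: H = 299²/(4×0.018) + 299 ≈ 1241979.6 mm; DoF = Df − Dn = 358086 − 227189 ≈ 130897 mm.
Ratio = 130897 / 43200 ≈ 3.03.

3.03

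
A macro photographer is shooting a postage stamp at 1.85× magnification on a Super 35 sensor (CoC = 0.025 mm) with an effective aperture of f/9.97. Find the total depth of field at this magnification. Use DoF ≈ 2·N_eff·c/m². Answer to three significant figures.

0.146 mm

At magnification m, DoF ≈ 2·N_eff·c/m² = 2 × 9.97 × 0.025 / 1.85² = 0.4985 / 3.423 ≈ 0.146 mm.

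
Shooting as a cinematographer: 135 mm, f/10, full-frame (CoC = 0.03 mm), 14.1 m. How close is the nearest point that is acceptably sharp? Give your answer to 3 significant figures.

11.5 m

Hyperfocal distance H = f²/(N·c) + f = 135²/(10 × 0.03) + 135 = 18225/0.3 + 135 ≈ 60885.0 mm ≈ 60.88 m.
Near limit Dn = s·(H − f)/(H + s − 2f) = 14100 × (60885.0 − 135) / (60885.0 + 14100 − 2 × 135) = 14100 × 60750.0 / 74715.0 ≈ 11465 mm ≈ 11.5 m.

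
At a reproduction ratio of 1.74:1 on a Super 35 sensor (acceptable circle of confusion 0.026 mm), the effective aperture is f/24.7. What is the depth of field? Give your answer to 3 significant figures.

At magnification m, DoF ≈ 2·N_eff·c/m² = 2 × 24.7 × 0.026 / 1.74² = 1.284 / 3.028 ≈ 0.424 mm.

0.424 mm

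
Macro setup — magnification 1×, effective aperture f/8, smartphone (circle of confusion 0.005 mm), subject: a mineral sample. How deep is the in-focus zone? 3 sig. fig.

0.0800 mm

At magnification m, DoF ≈ 2·N_eff·c/m² = 2 × 8 × 0.005 / 1² = 0.08 / 1 ≈ 0.08 mm.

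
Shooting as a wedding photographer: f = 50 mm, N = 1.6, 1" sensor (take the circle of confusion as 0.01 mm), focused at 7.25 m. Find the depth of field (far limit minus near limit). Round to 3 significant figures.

0.670 m

Hyperfocal distance H = f²/(N·c) + f = 50²/(1.6 × 0.01) + 50 = 2500/0.016 + 50 ≈ 156300.0 mm ≈ 156.3 m.
Near limit Dn = s·(H − f)/(H + s − 2f) = 7250 × (156300.0 − 50) / (156300.0 + 7250 − 2 × 50) = 7250 × 156250.0 / 163450.0 ≈ 6930.64 mm.
Far limit Df = s·(H − f)/(H − s) = 7250 × (156300.0 − 50) / (156300.0 − 7250) = 7250 × 156250.0 / 149050.0 ≈ 7600.22 mm.
Depth of field = Df − Dn = 7600.22 − 6930.64 ≈ 669.58 mm ≈ 0.670 m.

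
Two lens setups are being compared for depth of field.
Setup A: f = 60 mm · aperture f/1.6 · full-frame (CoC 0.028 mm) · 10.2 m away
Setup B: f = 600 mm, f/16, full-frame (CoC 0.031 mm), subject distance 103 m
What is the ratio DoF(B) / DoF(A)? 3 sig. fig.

Setup A: H = 60²/(1.6×0.028) + 60 ≈ 80417.1 mm; DoF = Df − Dn = 11673.0 − 9057.1 ≈ 2615.9 mm.
Setup B: H = 600²/(16×0.031) + 600 ≈ 726406.5 mm; DoF = Df − Dn = 119919 − 90265 ≈ 29654 mm.
Ratio = 29654 / 2615.9 ≈ 11.3.

11.3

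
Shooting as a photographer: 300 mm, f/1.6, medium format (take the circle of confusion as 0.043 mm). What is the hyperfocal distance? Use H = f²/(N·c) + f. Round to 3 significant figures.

Hyperfocal distance H = f²/(N·c) + f = 300²/(1.6 × 0.043) + 300 = 90000/0.0688 + 300 ≈ 1308439.5 mm ≈ 1310 m.

1310 m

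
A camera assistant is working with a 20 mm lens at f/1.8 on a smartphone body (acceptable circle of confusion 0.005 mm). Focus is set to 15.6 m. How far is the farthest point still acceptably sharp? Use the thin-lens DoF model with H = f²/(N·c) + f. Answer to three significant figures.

Hyperfocal distance H = f²/(N·c) + f = 20²/(1.8 × 0.005) + 20 = 400/0.009 + 20 ≈ 44464.4 mm ≈ 44.46 m.
Far limit Df = s·(H − f)/(H − s) = 15600 × (44464.4 − 20) / (44464.4 − 15600) = 15600 × 44444.4 / 28864.4 ≈ 24020 mm ≈ 24.0 m.

24.0 m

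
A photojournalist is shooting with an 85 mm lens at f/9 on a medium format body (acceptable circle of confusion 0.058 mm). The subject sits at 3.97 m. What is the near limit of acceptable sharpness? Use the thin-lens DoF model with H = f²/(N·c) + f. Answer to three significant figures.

Hyperfocal distance H = f²/(N·c) + f = 85²/(9 × 0.058) + 85 = 7225/0.522 + 85 ≈ 13926.0 mm ≈ 13.93 m.
Near limit Dn = s·(H − f)/(H + s − 2f) = 3970 × (13926.0 − 85) / (13926.0 + 3970 − 2 × 85) = 3970 × 13841.0 / 17726.0 ≈ 3099.9 mm ≈ 3.10 m.

3.10 m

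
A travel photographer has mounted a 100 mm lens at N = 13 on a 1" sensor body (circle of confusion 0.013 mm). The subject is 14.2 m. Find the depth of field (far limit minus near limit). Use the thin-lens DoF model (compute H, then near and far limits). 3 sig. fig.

Hyperfocal distance H = f²/(N·c) + f = 100²/(13 × 0.013) + 100 = 10000/0.169 + 100 ≈ 59271.6 mm ≈ 59.27 m.
Near limit Dn = s·(H − f)/(H + s − 2f) = 14200 × (59271.6 − 100) / (59271.6 + 14200 − 2 × 100) = 14200 × 59171.6 / 73271.6 ≈ 11467.4 mm.
Far limit Df = s·(H − f)/(H − s) = 14200 × (59271.6 − 100) / (59271.6 − 14200) = 14200 × 59171.6 / 45071.6 ≈ 18642.3 mm.
Depth of field = Df − Dn = 18642.3 − 11467.4 ≈ 7174.9 mm ≈ 7.17 m.

7.17 m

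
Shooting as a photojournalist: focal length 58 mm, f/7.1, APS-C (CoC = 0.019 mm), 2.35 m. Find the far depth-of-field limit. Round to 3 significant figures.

2.59 m

Hyperfocal distance H = f²/(N·c) + f = 58²/(7.1 × 0.019) + 58 = 3364/0.1349 + 58 ≈ 24995.0 mm ≈ 24.99 m.
Far limit Df = s·(H − f)/(H − s) = 2350 × (24995.0 − 58) / (24995.0 − 2350) = 2350 × 24937.0 / 22645.0 ≈ 2587.9 mm ≈ 2.59 m.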